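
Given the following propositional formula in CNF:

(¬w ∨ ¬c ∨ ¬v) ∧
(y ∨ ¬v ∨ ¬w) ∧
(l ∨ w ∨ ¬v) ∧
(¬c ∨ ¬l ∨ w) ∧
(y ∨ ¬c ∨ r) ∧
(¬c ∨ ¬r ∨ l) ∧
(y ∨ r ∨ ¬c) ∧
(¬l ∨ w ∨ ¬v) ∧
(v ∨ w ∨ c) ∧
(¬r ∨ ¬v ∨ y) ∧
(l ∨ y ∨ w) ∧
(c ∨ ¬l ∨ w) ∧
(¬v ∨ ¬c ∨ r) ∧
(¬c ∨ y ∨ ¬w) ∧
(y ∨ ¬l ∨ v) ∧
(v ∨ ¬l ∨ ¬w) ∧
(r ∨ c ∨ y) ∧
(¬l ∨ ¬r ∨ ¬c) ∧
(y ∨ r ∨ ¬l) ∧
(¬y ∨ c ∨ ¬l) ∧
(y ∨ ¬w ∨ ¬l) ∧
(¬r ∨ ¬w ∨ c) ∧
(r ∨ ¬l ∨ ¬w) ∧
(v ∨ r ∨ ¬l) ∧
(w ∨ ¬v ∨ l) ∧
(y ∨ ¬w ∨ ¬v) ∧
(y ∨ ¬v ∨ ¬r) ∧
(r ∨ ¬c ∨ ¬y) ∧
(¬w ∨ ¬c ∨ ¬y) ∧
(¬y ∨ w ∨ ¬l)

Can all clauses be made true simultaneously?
Yes

Yes, the formula is satisfiable.

One satisfying assignment is: v=False, l=False, c=False, r=False, w=True, y=True

Verification: With this assignment, all 30 clauses evaluate to true.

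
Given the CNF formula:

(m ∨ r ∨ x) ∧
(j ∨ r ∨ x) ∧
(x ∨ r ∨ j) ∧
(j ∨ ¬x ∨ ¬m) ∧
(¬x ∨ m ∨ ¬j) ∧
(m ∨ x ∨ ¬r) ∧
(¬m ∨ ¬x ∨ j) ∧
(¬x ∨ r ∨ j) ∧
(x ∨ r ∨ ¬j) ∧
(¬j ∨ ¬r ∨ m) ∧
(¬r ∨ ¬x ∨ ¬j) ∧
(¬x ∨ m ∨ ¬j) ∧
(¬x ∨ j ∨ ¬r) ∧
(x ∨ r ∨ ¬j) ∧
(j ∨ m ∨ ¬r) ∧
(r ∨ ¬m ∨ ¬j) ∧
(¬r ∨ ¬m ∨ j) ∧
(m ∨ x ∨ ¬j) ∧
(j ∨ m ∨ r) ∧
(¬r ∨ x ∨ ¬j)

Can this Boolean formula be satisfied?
No

No, the formula is not satisfiable.

No assignment of truth values to the variables can make all 20 clauses true simultaneously.

The formula is UNSAT (unsatisfiable).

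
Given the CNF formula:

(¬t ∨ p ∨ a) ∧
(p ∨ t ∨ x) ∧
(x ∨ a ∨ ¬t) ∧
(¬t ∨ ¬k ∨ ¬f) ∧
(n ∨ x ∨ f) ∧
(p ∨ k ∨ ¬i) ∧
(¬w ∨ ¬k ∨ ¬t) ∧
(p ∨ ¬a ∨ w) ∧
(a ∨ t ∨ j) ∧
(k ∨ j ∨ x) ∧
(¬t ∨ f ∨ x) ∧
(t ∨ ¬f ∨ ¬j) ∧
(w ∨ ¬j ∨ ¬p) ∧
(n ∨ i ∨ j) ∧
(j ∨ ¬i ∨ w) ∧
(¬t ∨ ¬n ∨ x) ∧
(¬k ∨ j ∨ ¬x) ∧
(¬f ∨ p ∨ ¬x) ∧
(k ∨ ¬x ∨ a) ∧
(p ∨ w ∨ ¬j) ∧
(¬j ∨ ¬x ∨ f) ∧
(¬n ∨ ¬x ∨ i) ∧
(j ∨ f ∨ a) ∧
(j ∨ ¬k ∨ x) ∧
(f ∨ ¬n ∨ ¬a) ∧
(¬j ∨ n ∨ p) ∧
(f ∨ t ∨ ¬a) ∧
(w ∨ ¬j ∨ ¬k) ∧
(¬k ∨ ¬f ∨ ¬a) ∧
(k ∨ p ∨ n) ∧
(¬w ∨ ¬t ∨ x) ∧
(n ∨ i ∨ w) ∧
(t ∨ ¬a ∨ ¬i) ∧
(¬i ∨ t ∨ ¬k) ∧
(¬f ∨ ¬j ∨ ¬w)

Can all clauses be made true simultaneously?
Yes

Yes, the formula is satisfiable.

One satisfying assignment is: f=False, i=False, a=False, p=True, w=True, t=False, j=True, x=False, n=True, k=False

Verification: With this assignment, all 35 clauses evaluate to true.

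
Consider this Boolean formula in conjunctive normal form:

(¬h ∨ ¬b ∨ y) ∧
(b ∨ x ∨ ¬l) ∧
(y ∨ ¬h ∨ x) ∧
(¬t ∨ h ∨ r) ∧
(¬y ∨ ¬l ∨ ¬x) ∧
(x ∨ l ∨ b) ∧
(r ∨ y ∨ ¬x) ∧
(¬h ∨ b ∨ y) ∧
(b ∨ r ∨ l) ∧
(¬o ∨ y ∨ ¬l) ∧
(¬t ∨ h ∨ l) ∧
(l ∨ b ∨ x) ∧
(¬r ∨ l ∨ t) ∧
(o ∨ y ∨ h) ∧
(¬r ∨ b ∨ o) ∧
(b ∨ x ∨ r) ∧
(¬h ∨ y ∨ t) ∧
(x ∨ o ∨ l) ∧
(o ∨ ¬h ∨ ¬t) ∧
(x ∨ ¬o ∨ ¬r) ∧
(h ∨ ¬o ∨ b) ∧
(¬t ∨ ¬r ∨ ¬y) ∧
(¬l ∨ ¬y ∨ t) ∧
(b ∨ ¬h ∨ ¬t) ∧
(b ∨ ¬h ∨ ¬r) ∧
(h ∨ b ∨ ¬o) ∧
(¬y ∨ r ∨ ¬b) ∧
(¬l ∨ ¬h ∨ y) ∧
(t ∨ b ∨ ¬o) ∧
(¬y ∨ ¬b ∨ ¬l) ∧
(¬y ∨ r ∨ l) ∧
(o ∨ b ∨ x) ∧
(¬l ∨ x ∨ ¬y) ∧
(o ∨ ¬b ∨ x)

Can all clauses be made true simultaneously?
Yes

Yes, the formula is satisfiable.

One satisfying assignment is: t=False, l=False, b=True, x=False, o=True, h=False, r=False, y=False

Verification: With this assignment, all 34 clauses evaluate to true.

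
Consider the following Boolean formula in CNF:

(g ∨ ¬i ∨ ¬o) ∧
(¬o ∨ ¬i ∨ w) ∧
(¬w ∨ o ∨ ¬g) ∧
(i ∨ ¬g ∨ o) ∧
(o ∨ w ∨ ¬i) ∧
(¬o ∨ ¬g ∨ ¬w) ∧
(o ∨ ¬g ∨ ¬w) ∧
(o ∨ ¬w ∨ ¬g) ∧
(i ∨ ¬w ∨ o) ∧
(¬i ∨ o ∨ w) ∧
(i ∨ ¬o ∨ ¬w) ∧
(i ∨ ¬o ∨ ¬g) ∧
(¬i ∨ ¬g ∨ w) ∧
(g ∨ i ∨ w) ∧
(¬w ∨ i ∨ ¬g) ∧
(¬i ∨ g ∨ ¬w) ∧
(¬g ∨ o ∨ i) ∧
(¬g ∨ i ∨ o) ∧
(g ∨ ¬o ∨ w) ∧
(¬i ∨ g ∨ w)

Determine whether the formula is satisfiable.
No

No, the formula is not satisfiable.

No assignment of truth values to the variables can make all 20 clauses true simultaneously.

The formula is UNSAT (unsatisfiable).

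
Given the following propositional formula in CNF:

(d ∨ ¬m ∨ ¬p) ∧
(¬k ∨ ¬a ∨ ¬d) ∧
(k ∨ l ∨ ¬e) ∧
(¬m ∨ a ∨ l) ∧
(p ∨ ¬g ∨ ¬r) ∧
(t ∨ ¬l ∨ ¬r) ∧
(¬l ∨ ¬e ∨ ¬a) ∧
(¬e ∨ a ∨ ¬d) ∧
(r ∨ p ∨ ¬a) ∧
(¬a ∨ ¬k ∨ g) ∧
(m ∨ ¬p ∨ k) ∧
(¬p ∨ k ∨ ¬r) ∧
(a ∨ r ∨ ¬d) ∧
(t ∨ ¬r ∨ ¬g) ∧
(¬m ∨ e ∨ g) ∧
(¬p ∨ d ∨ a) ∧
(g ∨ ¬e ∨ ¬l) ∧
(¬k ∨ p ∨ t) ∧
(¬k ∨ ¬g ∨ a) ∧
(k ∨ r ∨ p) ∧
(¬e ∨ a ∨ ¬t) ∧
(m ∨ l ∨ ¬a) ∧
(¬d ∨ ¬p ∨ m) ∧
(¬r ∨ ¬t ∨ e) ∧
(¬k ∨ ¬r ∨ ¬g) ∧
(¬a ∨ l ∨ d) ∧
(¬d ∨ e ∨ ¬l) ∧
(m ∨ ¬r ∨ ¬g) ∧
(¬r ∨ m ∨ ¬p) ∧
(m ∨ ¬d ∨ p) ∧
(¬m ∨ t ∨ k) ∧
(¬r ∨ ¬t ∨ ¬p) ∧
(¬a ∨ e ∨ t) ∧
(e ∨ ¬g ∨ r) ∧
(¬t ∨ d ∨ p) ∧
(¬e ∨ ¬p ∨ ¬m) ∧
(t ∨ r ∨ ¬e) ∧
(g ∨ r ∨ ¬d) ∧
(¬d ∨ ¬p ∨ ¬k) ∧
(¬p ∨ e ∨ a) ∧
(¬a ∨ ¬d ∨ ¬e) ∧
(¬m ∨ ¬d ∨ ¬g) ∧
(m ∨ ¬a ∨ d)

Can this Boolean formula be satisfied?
Yes

Yes, the formula is satisfiable.

One satisfying assignment is: l=False, d=False, r=True, a=False, g=False, m=False, k=False, e=False, t=False, p=False

Verification: With this assignment, all 43 clauses evaluate to true.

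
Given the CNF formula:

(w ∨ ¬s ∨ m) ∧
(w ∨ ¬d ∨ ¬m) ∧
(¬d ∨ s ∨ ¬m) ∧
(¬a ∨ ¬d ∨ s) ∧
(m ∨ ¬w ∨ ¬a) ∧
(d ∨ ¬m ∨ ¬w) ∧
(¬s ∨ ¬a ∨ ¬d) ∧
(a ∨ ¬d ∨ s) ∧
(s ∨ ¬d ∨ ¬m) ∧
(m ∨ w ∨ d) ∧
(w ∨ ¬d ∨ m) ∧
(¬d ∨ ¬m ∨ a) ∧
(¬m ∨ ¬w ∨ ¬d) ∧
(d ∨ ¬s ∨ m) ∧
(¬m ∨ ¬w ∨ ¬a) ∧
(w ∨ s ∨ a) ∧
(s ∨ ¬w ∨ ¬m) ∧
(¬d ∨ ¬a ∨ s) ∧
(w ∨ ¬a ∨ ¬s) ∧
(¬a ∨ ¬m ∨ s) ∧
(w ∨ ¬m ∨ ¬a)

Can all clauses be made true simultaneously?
Yes

Yes, the formula is satisfiable.

One satisfying assignment is: d=False, w=True, a=False, m=False, s=False

Verification: With this assignment, all 21 clauses evaluate to true.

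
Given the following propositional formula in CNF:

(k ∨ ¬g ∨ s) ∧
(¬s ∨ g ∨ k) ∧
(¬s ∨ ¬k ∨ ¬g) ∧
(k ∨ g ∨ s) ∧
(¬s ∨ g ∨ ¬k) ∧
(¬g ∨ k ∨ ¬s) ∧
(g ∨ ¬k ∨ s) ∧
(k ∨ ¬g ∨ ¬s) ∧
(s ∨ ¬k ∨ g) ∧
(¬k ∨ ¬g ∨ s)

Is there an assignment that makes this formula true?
No

No, the formula is not satisfiable.

No assignment of truth values to the variables can make all 10 clauses true simultaneously.

The formula is UNSAT (unsatisfiable).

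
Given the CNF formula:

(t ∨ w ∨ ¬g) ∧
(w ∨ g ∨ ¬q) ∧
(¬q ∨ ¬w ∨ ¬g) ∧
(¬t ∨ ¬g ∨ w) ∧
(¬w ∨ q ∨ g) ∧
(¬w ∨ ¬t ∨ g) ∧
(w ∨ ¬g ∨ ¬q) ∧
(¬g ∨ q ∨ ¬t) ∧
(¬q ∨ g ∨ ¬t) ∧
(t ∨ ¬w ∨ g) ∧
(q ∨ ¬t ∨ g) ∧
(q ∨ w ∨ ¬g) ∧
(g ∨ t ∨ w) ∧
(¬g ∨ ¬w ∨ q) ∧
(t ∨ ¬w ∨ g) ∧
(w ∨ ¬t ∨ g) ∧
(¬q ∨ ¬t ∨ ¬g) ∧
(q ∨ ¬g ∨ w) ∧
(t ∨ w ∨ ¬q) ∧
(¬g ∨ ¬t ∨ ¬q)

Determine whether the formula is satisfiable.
No

No, the formula is not satisfiable.

No assignment of truth values to the variables can make all 20 clauses true simultaneously.

The formula is UNSAT (unsatisfiable).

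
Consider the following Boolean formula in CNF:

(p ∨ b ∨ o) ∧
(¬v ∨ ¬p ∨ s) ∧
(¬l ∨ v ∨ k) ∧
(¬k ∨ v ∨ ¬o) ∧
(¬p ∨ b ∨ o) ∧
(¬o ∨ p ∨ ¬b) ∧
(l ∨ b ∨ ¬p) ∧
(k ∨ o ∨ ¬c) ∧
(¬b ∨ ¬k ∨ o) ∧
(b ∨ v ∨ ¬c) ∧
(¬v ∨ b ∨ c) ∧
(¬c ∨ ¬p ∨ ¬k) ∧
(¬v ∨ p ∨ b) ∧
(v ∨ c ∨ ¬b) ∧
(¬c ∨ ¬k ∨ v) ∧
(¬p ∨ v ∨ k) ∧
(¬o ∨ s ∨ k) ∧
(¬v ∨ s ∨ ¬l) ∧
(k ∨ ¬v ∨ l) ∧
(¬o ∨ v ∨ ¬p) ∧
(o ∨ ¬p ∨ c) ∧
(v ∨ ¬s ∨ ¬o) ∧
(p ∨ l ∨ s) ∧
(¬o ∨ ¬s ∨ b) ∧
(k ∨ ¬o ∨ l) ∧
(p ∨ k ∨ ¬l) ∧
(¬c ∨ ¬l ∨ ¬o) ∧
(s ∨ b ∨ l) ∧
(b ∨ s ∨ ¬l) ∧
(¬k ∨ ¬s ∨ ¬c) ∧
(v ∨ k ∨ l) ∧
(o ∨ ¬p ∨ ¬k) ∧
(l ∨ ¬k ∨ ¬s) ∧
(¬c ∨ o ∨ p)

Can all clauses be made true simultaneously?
Yes

Yes, the formula is satisfiable.

One satisfying assignment is: c=False, v=True, p=True, k=False, b=True, l=True, o=True, s=True

Verification: With this assignment, all 34 clauses evaluate to true.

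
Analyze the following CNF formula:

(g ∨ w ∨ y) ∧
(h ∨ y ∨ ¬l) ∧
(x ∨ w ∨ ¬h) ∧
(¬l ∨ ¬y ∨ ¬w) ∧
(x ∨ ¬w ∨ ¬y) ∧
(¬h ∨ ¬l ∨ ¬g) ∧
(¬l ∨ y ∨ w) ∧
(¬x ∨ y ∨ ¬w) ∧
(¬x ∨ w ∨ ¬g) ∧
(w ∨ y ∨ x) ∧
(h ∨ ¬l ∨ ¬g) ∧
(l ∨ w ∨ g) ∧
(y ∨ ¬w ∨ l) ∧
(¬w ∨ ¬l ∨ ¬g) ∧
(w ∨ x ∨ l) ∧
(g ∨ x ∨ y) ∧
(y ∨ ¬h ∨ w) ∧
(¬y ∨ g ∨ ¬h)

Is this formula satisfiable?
Yes

Yes, the formula is satisfiable.

One satisfying assignment is: x=True, l=False, w=True, g=True, y=True, h=False

Verification: With this assignment, all 18 clauses evaluate to true.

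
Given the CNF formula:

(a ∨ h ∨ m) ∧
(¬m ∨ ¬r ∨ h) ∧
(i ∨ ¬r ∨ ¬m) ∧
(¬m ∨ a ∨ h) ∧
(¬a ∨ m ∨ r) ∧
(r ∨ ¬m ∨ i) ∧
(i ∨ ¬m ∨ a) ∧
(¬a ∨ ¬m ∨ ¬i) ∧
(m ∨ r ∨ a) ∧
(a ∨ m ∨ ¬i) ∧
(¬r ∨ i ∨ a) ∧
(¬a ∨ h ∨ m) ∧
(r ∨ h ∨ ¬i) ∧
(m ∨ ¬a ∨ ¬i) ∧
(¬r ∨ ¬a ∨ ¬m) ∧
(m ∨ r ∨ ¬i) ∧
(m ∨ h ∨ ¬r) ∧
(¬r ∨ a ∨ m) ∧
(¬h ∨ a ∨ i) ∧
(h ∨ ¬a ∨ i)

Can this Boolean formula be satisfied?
Yes

Yes, the formula is satisfiable.

One satisfying assignment is: r=True, m=False, a=True, h=True, i=False

Verification: With this assignment, all 20 clauses evaluate to true.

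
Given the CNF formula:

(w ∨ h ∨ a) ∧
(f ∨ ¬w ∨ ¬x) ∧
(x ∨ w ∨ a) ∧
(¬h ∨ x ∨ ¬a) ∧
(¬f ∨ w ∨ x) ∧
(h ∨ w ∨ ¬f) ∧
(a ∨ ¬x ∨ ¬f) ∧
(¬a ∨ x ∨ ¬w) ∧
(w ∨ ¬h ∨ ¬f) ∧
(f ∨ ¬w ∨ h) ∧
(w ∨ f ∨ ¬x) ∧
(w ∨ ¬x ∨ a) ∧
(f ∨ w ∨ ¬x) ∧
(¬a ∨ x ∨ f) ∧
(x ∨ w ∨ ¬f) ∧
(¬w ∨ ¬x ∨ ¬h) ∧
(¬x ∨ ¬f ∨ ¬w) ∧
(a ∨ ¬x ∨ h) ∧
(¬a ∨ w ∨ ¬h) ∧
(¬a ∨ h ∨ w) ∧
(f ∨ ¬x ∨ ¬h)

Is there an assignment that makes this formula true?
Yes

Yes, the formula is satisfiable.

One satisfying assignment is: h=True, a=False, x=False, w=True, f=False

Verification: With this assignment, all 21 clauses evaluate to true.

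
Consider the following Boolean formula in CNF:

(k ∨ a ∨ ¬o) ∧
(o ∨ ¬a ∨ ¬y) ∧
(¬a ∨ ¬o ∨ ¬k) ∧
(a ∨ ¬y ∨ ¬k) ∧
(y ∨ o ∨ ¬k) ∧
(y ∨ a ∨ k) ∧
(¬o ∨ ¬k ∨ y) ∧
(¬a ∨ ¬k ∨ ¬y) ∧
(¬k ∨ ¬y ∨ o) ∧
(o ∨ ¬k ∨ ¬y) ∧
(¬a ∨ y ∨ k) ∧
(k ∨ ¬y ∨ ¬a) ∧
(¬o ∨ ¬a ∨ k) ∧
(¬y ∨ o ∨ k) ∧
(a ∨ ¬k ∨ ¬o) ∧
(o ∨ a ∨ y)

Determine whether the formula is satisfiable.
No

No, the formula is not satisfiable.

No assignment of truth values to the variables can make all 16 clauses true simultaneously.

The formula is UNSAT (unsatisfiable).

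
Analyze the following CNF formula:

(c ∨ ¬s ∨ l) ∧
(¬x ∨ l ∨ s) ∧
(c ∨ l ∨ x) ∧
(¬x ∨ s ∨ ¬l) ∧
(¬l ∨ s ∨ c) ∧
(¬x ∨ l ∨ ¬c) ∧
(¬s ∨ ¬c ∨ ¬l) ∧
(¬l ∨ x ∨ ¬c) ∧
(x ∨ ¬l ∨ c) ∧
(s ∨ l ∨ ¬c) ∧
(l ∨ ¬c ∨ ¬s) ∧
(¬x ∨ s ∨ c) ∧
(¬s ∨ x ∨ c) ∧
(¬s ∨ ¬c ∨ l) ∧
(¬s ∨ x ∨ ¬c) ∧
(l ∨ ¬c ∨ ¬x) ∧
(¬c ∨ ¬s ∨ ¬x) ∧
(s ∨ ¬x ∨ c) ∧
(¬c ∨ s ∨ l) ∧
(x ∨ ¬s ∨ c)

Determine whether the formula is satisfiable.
Yes

Yes, the formula is satisfiable.

One satisfying assignment is: s=True, x=True, l=True, c=False

Verification: With this assignment, all 20 clauses evaluate to true.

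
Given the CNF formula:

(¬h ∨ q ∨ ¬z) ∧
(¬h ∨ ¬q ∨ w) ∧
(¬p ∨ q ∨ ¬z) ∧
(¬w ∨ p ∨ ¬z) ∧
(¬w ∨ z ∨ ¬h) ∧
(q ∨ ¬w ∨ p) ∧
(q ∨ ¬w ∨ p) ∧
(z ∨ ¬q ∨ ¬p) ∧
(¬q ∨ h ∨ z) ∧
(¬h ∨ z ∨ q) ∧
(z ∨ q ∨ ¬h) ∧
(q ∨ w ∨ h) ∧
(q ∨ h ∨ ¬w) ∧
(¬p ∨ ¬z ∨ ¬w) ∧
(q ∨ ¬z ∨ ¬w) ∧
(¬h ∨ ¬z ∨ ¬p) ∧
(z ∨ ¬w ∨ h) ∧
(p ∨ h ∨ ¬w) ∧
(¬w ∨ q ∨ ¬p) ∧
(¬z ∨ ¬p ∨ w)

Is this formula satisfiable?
Yes

Yes, the formula is satisfiable.

One satisfying assignment is: h=False, z=True, p=False, q=True, w=False

Verification: With this assignment, all 20 clauses evaluate to true.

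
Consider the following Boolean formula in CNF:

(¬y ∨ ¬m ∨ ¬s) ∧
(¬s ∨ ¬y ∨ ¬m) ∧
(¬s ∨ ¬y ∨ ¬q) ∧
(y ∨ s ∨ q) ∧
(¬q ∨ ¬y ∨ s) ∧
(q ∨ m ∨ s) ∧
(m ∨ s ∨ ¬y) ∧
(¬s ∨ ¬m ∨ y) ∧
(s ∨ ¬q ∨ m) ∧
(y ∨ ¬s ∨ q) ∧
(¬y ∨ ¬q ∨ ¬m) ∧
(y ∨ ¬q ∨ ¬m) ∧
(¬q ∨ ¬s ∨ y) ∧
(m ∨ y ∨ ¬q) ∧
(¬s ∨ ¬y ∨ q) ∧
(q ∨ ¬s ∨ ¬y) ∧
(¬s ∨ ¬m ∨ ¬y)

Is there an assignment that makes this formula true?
Yes

Yes, the formula is satisfiable.

One satisfying assignment is: s=False, q=False, y=True, m=True

Verification: With this assignment, all 17 clauses evaluate to true.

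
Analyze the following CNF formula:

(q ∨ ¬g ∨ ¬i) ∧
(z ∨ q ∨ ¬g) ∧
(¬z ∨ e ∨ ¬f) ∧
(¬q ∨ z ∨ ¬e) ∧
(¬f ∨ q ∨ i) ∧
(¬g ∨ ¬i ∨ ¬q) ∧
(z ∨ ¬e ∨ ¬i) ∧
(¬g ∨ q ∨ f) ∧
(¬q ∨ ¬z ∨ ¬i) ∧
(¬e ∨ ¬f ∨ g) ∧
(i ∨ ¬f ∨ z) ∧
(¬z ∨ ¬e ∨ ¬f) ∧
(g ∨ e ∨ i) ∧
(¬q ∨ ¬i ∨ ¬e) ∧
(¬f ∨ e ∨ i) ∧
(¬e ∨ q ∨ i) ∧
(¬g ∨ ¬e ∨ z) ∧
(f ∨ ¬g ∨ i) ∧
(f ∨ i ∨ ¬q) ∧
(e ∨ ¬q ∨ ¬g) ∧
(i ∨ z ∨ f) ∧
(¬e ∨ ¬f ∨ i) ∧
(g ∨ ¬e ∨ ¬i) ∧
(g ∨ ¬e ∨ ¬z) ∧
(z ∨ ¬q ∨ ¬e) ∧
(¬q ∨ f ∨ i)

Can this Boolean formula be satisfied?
Yes

Yes, the formula is satisfiable.

One satisfying assignment is: g=False, e=False, z=False, q=False, i=True, f=False

Verification: With this assignment, all 26 clauses evaluate to true.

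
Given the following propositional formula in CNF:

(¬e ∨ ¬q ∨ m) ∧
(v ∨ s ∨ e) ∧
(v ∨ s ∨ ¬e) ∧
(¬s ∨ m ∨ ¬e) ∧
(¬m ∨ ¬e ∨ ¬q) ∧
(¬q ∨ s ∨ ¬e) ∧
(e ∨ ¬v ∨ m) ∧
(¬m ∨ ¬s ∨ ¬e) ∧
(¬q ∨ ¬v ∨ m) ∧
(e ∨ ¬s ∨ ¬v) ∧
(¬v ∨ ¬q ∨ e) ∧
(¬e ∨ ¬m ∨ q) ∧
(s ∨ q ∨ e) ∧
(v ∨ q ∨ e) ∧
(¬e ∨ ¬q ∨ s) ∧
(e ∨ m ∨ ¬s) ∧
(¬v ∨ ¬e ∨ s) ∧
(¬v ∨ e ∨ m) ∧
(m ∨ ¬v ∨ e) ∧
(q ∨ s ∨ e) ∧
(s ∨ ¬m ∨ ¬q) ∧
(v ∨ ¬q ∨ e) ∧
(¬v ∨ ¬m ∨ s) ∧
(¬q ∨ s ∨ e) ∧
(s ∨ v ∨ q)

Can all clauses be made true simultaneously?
No

No, the formula is not satisfiable.

No assignment of truth values to the variables can make all 25 clauses true simultaneously.

The formula is UNSAT (unsatisfiable).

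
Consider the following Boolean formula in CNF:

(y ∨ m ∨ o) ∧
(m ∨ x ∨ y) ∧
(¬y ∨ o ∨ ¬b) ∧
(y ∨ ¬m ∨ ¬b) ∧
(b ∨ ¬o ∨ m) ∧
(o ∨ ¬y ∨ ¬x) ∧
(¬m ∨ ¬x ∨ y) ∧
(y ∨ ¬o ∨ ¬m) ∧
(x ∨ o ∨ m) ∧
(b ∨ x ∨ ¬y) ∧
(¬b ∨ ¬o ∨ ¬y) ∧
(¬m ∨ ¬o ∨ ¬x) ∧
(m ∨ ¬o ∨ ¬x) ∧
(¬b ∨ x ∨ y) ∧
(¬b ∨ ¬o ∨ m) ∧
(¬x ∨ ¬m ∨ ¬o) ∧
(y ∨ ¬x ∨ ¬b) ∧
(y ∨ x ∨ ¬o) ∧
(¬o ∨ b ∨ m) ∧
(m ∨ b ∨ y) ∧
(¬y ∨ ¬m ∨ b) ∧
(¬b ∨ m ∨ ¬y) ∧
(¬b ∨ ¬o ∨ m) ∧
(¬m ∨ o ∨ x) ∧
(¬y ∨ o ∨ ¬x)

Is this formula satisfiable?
No

No, the formula is not satisfiable.

No assignment of truth values to the variables can make all 25 clauses true simultaneously.

The formula is UNSAT (unsatisfiable).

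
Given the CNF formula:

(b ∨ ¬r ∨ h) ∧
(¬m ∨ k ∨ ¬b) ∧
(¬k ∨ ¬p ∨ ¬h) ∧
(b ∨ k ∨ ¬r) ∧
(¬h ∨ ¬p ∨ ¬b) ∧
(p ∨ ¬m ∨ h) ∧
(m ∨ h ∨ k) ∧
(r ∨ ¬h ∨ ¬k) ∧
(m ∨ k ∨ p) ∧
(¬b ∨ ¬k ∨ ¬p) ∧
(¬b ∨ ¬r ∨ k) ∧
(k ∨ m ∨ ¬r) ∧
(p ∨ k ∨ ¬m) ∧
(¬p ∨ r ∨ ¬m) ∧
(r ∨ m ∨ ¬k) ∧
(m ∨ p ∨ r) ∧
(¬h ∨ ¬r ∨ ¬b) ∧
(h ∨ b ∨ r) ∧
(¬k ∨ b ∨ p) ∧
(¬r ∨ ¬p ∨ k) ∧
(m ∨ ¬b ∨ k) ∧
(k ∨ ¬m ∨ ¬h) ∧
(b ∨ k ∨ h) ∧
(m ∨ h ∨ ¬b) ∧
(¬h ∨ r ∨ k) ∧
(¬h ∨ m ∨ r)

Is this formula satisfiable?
No

No, the formula is not satisfiable.

No assignment of truth values to the variables can make all 26 clauses true simultaneously.

The formula is UNSAT (unsatisfiable).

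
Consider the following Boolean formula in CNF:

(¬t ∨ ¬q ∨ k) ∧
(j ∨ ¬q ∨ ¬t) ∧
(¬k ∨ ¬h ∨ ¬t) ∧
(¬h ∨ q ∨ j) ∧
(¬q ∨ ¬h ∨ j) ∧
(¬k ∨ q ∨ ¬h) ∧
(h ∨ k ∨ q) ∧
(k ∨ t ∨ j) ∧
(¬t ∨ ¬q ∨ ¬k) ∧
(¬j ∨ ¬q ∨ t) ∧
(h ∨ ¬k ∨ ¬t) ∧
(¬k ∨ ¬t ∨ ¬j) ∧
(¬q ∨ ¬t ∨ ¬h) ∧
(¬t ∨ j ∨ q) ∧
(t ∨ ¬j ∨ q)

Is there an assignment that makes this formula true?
Yes

Yes, the formula is satisfiable.

One satisfying assignment is: k=False, t=True, h=True, j=True, q=False

Verification: With this assignment, all 15 clauses evaluate to true.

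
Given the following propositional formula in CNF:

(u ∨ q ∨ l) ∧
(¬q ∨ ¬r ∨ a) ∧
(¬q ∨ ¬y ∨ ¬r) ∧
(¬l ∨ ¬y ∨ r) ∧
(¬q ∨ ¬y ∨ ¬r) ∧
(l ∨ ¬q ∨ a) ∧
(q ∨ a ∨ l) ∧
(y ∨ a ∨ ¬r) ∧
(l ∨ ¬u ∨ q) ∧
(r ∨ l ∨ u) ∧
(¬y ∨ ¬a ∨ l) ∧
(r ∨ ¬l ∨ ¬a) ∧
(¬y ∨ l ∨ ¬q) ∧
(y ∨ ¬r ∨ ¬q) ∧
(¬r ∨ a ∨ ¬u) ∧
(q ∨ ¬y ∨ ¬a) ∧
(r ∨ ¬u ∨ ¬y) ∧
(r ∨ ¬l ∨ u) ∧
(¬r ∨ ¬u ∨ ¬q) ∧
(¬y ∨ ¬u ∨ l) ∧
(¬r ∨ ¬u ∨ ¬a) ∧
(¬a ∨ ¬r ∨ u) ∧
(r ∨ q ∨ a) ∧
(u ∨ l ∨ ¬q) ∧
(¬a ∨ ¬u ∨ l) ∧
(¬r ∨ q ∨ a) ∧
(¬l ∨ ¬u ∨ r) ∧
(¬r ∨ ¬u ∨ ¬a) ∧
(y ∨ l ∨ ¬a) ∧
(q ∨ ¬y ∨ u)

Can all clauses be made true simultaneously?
No

No, the formula is not satisfiable.

No assignment of truth values to the variables can make all 30 clauses true simultaneously.

The formula is UNSAT (unsatisfiable).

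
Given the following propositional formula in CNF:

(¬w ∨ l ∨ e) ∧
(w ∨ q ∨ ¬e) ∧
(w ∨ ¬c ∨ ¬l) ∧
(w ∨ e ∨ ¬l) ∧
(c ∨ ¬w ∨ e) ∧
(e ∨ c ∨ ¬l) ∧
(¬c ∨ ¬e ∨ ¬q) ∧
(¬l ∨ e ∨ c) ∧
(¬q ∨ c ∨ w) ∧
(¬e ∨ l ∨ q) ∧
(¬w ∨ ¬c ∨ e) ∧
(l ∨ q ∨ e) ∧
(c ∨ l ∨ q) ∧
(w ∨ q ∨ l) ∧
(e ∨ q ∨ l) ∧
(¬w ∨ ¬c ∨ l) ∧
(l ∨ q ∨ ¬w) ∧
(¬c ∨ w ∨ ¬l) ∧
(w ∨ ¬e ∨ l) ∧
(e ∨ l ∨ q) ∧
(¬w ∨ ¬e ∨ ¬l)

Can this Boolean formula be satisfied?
Yes

Yes, the formula is satisfiable.

One satisfying assignment is: q=True, c=False, e=True, l=False, w=True

Verification: With this assignment, all 21 clauses evaluate to true.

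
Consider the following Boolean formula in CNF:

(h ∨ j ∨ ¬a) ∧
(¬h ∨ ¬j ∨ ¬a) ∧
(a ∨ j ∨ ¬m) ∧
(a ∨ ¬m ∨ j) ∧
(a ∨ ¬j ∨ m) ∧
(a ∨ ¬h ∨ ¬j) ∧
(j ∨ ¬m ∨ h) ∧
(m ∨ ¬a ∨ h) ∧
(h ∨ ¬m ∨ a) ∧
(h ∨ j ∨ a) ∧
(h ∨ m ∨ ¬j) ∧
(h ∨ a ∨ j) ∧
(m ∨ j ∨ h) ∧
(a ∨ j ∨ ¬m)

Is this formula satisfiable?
Yes

Yes, the formula is satisfiable.

One satisfying assignment is: j=False, h=True, m=False, a=False

Verification: With this assignment, all 14 clauses evaluate to true.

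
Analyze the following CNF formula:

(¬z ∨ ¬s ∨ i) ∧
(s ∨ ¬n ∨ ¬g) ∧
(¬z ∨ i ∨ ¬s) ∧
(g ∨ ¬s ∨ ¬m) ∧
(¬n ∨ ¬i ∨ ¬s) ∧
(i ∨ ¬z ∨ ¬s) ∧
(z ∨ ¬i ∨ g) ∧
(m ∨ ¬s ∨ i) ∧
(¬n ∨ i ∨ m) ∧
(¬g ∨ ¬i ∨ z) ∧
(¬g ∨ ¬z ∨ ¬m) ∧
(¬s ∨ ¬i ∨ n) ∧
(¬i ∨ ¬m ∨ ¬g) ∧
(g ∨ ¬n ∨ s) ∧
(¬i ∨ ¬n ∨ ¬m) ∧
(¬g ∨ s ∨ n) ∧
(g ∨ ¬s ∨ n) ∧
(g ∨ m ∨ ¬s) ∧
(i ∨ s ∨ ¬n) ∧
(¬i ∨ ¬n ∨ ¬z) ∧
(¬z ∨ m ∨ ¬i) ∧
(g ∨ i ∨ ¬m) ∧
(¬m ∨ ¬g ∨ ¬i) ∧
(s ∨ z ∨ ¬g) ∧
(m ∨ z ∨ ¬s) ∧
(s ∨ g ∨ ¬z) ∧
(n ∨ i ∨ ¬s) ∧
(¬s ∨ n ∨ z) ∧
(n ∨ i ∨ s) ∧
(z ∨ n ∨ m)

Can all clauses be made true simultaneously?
Yes

Yes, the formula is satisfiable.

One satisfying assignment is: z=False, n=True, i=False, g=True, s=True, m=True

Verification: With this assignment, all 30 clauses evaluate to true.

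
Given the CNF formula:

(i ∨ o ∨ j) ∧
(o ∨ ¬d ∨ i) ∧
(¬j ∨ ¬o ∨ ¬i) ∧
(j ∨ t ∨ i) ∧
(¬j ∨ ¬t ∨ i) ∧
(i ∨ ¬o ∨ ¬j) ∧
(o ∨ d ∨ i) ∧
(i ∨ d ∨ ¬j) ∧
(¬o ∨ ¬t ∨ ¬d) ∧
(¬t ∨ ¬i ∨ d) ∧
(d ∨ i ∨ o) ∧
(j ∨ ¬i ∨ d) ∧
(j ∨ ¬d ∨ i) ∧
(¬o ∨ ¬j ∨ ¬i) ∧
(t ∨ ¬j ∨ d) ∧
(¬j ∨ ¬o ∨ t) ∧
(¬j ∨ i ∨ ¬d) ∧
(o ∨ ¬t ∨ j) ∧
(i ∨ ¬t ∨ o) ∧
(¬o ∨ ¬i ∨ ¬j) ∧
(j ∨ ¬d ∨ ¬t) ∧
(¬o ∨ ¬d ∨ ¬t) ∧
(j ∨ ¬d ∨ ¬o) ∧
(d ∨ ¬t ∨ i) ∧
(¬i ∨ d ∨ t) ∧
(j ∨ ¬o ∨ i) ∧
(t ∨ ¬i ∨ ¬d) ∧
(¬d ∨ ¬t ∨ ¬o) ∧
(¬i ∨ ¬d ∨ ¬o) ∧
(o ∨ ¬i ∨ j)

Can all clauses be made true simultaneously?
Yes

Yes, the formula is satisfiable.

One satisfying assignment is: t=True, d=True, j=True, o=False, i=True

Verification: With this assignment, all 30 clauses evaluate to true.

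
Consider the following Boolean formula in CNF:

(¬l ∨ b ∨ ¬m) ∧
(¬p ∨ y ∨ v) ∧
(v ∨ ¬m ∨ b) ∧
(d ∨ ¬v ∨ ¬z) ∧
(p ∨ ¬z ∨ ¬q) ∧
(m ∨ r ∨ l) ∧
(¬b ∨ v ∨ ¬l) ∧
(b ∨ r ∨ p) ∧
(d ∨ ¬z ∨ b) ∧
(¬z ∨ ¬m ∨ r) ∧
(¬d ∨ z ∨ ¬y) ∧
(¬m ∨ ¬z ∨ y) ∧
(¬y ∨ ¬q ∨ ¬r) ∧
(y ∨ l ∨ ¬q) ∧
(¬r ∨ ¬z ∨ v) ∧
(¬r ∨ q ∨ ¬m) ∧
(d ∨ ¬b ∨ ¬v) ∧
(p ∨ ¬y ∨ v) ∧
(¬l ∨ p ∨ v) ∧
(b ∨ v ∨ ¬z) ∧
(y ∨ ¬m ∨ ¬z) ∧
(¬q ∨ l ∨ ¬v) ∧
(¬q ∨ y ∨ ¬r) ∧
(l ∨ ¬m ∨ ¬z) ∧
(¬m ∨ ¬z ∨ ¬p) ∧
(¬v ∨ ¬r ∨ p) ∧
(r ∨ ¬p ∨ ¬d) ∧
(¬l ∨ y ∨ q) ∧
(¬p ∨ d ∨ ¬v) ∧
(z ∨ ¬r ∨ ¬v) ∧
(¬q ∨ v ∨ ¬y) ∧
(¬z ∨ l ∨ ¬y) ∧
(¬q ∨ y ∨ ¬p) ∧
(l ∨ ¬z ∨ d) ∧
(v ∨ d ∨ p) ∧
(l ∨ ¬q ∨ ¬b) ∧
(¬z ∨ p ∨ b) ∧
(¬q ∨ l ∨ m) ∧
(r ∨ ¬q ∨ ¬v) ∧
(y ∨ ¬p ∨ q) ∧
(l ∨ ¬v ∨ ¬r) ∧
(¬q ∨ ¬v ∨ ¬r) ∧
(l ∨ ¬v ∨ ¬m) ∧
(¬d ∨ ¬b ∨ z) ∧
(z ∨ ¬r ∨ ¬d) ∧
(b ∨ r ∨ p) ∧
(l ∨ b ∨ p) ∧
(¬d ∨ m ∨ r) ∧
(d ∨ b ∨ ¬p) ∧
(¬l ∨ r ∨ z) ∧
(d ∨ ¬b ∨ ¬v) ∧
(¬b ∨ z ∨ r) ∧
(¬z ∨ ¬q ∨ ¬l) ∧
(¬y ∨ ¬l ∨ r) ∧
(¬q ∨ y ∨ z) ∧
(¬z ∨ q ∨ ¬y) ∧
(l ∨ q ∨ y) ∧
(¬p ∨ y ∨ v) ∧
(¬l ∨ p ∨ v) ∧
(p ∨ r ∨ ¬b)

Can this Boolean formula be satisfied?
Yes

Yes, the formula is satisfiable.

One satisfying assignment is: m=False, d=False, q=False, l=False, z=False, b=True, r=True, p=True, v=False, y=True

Verification: With this assignment, all 60 clauses evaluate to true.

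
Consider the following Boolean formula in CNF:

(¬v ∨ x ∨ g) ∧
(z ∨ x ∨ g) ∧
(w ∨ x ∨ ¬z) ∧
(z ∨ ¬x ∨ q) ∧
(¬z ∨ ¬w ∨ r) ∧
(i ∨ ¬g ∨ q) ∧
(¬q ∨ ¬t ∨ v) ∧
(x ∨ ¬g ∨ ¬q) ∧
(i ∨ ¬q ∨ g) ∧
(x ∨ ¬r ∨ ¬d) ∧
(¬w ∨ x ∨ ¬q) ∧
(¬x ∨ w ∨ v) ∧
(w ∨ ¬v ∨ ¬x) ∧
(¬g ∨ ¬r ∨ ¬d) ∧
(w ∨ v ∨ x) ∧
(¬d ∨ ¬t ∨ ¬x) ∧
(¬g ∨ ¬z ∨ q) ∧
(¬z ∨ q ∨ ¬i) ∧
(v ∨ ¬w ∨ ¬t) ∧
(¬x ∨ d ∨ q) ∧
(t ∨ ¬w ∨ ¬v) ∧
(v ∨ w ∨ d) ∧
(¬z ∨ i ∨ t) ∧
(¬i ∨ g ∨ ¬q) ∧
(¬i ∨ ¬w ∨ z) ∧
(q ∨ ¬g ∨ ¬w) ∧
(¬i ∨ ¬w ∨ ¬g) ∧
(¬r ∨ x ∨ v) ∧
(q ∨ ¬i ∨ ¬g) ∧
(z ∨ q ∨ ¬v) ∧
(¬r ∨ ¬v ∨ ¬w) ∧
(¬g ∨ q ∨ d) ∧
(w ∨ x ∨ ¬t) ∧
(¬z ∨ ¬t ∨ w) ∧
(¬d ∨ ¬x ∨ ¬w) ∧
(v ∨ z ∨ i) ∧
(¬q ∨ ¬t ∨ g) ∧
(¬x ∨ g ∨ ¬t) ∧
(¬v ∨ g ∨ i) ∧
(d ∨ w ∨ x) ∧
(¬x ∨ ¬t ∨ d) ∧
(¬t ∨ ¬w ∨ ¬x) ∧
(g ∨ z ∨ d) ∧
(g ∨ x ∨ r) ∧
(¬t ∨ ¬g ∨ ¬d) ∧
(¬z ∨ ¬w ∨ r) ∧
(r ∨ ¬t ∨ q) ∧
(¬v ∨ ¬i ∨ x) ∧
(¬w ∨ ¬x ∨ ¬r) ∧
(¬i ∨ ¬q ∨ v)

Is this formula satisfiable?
No

No, the formula is not satisfiable.

No assignment of truth values to the variables can make all 50 clauses true simultaneously.

The formula is UNSAT (unsatisfiable).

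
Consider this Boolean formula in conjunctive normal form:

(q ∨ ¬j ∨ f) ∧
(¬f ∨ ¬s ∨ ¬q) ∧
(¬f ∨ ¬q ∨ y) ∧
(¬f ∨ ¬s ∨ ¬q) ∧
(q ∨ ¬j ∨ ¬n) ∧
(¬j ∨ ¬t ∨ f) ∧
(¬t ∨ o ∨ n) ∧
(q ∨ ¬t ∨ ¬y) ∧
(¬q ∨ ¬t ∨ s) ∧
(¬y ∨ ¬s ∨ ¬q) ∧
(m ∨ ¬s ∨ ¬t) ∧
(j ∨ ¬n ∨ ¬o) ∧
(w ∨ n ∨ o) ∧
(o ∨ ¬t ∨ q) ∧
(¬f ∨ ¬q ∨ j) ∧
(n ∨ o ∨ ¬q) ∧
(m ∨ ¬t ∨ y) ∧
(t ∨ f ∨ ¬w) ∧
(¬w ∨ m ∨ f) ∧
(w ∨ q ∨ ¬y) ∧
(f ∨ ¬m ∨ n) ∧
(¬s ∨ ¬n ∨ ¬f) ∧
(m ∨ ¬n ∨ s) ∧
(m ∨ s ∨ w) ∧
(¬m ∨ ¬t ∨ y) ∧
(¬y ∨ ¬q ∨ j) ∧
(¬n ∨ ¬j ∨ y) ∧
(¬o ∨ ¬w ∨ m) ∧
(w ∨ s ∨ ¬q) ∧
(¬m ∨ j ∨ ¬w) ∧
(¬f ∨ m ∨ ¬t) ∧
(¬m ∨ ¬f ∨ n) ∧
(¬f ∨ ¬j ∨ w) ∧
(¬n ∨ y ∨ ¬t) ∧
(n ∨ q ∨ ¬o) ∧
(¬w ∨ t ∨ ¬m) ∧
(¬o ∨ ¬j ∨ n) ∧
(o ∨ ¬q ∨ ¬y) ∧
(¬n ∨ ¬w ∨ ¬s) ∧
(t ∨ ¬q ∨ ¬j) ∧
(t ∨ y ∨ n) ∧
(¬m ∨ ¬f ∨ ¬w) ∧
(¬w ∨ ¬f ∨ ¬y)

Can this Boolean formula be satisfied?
Yes

Yes, the formula is satisfiable.

One satisfying assignment is: t=False, n=True, y=False, f=False, m=False, o=False, j=False, s=True, w=False, q=False

Verification: With this assignment, all 43 clauses evaluate to true.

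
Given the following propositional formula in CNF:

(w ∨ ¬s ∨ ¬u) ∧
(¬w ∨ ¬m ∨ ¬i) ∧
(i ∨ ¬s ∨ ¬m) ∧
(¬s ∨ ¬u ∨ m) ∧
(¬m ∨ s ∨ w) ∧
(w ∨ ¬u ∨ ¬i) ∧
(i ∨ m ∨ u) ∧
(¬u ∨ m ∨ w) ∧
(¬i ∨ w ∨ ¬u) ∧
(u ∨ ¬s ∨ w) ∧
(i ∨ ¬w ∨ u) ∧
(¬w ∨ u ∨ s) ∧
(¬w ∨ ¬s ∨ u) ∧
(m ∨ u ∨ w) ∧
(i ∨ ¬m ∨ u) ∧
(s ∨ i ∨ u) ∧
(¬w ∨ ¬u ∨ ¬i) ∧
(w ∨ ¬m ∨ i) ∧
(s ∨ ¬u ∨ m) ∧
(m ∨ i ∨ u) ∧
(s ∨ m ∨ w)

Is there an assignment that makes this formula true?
Yes

Yes, the formula is satisfiable.

One satisfying assignment is: i=False, w=True, u=True, s=False, m=True

Verification: With this assignment, all 21 clauses evaluate to true.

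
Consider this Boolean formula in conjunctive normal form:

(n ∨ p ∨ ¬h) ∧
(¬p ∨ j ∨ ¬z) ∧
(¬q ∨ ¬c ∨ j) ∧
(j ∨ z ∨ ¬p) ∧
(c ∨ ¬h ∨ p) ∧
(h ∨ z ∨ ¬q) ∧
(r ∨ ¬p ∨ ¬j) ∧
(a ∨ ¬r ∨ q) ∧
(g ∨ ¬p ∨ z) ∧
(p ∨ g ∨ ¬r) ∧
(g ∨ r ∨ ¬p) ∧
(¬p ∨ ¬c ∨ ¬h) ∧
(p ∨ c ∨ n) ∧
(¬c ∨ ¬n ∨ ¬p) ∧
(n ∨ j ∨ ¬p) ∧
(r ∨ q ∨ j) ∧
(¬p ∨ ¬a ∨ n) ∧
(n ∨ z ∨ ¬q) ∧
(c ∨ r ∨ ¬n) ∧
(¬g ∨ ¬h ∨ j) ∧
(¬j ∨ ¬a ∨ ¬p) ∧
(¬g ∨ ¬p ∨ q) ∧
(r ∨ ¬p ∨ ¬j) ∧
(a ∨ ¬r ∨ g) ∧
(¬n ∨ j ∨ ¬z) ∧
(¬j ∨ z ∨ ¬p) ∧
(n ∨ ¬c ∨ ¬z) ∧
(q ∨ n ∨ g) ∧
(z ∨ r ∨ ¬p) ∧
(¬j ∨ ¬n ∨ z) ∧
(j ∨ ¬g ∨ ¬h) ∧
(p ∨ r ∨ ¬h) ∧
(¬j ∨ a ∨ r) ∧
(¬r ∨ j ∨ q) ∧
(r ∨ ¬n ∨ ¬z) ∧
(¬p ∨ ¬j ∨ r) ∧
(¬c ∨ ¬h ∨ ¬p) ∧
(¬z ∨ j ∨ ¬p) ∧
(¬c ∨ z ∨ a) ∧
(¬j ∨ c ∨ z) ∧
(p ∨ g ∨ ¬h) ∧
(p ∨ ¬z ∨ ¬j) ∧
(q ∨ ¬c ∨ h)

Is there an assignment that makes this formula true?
Yes

Yes, the formula is satisfiable.

One satisfying assignment is: q=True, g=True, z=True, r=True, j=True, p=True, h=False, n=False, a=False, c=False

Verification: With this assignment, all 43 clauses evaluate to true.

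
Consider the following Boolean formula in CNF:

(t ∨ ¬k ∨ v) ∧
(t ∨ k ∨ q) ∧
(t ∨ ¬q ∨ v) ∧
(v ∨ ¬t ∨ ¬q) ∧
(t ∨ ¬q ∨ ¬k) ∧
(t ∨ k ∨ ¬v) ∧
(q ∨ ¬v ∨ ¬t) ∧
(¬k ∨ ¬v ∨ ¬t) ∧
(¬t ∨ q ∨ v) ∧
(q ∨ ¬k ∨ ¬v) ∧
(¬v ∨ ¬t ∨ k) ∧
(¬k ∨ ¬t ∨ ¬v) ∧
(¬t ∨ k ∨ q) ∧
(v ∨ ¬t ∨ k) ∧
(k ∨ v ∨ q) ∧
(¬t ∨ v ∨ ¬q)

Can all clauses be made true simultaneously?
No

No, the formula is not satisfiable.

No assignment of truth values to the variables can make all 16 clauses true simultaneously.

The formula is UNSAT (unsatisfiable).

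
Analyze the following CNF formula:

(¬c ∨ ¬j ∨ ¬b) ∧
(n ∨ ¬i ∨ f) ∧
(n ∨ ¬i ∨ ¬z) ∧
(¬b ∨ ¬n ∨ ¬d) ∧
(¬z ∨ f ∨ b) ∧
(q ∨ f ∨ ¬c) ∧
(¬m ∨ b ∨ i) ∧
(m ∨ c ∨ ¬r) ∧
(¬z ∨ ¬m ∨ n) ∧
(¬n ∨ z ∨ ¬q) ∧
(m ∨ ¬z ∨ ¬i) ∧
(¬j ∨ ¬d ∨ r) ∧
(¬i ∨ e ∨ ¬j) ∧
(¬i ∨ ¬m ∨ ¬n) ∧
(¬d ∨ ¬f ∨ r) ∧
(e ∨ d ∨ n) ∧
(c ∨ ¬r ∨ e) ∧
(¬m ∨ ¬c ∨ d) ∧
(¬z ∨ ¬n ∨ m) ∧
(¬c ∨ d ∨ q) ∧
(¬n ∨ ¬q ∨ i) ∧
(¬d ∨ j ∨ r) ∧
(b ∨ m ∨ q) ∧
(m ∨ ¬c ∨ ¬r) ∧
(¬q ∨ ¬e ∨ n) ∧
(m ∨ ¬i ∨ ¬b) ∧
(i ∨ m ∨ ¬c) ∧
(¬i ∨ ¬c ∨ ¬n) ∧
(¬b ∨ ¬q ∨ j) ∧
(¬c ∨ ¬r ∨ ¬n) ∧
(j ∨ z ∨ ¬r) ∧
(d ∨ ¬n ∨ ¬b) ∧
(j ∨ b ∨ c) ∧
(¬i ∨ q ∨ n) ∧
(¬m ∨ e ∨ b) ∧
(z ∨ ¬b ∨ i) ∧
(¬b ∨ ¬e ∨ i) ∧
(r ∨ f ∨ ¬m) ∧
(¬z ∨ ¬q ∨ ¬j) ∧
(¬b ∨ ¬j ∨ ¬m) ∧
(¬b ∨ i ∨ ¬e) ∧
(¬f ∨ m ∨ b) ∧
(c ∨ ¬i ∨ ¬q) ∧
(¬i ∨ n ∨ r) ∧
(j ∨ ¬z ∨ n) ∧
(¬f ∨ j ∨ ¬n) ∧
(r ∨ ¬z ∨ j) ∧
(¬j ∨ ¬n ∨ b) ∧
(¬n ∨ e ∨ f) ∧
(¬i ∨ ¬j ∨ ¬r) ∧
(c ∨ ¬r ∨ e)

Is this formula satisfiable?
No

No, the formula is not satisfiable.

No assignment of truth values to the variables can make all 51 clauses true simultaneously.

The formula is UNSAT (unsatisfiable).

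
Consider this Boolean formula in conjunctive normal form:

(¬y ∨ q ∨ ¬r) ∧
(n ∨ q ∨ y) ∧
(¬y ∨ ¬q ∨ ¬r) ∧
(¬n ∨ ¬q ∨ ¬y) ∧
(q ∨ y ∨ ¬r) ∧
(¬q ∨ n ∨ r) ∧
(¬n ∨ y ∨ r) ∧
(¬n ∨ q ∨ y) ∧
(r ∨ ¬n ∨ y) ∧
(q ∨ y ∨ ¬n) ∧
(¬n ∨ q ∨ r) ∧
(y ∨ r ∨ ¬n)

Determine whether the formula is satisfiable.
Yes

Yes, the formula is satisfiable.

One satisfying assignment is: y=True, r=False, q=False, n=False

Verification: With this assignment, all 12 clauses evaluate to true.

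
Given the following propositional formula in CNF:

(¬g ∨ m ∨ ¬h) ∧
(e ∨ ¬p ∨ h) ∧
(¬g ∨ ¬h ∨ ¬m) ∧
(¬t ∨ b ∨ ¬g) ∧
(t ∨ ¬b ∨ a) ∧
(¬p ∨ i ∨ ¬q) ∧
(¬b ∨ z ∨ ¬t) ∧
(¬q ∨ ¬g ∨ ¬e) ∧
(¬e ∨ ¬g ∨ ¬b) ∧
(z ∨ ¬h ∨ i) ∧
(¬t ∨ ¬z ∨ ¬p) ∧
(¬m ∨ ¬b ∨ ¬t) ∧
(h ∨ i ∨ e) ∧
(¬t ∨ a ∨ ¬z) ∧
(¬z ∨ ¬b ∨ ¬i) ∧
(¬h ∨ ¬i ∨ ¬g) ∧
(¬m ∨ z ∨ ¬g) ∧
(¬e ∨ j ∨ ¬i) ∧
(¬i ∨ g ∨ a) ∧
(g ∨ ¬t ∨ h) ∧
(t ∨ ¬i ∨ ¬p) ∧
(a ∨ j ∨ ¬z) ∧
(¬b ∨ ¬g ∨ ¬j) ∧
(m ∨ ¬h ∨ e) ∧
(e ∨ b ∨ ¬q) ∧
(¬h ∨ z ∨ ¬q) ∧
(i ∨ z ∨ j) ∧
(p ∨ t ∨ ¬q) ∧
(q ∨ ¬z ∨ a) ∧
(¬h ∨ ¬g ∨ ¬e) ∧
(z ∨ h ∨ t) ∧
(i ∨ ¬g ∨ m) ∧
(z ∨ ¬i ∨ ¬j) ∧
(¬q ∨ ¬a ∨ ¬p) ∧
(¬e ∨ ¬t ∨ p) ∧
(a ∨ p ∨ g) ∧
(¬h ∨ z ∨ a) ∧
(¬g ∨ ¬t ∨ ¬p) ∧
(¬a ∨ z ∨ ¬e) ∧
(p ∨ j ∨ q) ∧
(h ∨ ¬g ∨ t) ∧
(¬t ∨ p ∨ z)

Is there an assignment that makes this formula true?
Yes

Yes, the formula is satisfiable.

One satisfying assignment is: g=False, h=True, t=False, e=False, m=True, i=False, z=True, b=False, p=True, j=False, q=False, a=True

Verification: With this assignment, all 42 clauses evaluate to true.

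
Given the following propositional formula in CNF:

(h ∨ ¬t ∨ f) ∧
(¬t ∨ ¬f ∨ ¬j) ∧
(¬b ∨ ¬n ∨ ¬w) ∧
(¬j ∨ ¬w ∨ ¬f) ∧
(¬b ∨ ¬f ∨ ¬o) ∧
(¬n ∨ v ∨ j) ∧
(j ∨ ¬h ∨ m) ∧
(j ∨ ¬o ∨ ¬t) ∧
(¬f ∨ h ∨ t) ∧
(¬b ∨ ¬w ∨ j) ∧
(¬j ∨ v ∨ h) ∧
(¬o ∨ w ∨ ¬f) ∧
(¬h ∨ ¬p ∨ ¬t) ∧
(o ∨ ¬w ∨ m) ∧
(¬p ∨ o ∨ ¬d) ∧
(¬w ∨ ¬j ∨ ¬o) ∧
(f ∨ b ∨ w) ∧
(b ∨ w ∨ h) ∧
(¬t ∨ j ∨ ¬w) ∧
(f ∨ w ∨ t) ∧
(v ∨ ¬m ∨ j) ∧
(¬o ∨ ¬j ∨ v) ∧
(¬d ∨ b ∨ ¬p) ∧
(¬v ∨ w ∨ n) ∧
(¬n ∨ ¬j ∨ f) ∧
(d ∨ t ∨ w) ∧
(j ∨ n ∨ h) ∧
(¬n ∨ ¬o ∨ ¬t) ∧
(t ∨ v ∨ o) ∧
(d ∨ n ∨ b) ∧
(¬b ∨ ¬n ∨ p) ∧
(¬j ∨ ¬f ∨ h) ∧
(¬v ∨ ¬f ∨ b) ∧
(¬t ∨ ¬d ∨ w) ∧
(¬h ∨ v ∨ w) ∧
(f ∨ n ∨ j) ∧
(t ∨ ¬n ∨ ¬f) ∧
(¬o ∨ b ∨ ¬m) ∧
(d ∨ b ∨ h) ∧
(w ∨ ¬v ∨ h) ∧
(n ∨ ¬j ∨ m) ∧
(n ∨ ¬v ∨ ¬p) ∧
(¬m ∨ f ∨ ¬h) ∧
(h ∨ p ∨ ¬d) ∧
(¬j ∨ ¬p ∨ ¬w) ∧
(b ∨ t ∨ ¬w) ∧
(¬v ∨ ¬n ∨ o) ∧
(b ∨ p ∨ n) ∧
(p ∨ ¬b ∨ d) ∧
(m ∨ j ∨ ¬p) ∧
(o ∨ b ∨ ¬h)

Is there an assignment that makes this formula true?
No

No, the formula is not satisfiable.

No assignment of truth values to the variables can make all 51 clauses true simultaneously.

The formula is UNSAT (unsatisfiable).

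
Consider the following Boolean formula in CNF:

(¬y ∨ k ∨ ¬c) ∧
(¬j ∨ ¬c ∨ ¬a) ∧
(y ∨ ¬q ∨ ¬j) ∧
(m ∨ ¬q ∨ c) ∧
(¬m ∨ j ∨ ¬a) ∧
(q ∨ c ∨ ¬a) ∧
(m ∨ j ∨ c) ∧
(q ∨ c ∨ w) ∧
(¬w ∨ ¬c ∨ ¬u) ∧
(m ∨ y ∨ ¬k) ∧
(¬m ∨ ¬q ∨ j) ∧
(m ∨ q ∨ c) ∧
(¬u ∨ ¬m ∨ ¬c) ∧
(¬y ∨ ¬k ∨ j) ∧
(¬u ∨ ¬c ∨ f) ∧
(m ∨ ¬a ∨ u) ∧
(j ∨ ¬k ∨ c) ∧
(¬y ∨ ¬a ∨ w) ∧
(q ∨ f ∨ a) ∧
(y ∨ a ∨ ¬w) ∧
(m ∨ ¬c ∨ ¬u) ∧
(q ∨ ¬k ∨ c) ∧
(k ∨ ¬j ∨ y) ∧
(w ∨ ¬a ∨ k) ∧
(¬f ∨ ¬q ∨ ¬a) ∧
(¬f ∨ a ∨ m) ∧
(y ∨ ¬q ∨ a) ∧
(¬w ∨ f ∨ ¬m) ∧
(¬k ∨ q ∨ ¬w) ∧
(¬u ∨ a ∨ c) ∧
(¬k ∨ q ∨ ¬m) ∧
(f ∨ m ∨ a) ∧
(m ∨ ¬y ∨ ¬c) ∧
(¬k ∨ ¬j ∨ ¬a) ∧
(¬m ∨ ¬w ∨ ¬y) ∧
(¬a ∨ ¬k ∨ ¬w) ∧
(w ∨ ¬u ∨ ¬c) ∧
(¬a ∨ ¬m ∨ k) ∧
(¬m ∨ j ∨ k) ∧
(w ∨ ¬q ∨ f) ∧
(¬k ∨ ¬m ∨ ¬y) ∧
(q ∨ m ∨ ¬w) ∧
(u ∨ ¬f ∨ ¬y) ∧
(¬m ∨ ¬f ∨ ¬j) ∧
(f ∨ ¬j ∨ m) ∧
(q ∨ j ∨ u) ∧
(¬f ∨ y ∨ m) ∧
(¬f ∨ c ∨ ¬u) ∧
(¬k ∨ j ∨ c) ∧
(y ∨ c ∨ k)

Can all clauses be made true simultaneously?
No

No, the formula is not satisfiable.

No assignment of truth values to the variables can make all 50 clauses true simultaneously.

The formula is UNSAT (unsatisfiable).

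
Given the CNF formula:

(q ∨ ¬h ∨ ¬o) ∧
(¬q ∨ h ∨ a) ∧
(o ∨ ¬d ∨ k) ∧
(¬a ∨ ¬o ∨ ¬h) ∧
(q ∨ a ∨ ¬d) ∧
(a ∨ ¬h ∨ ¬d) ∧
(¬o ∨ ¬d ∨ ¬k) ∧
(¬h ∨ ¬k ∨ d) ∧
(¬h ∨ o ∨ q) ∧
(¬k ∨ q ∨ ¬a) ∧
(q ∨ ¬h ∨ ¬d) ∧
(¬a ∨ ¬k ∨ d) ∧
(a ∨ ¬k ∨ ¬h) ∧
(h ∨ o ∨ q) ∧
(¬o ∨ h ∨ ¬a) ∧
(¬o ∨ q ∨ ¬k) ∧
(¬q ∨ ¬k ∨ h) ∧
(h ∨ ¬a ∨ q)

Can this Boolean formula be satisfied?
Yes

Yes, the formula is satisfiable.

One satisfying assignment is: a=False, h=True, k=False, q=True, o=False, d=False

Verification: With this assignment, all 18 clauses evaluate to true.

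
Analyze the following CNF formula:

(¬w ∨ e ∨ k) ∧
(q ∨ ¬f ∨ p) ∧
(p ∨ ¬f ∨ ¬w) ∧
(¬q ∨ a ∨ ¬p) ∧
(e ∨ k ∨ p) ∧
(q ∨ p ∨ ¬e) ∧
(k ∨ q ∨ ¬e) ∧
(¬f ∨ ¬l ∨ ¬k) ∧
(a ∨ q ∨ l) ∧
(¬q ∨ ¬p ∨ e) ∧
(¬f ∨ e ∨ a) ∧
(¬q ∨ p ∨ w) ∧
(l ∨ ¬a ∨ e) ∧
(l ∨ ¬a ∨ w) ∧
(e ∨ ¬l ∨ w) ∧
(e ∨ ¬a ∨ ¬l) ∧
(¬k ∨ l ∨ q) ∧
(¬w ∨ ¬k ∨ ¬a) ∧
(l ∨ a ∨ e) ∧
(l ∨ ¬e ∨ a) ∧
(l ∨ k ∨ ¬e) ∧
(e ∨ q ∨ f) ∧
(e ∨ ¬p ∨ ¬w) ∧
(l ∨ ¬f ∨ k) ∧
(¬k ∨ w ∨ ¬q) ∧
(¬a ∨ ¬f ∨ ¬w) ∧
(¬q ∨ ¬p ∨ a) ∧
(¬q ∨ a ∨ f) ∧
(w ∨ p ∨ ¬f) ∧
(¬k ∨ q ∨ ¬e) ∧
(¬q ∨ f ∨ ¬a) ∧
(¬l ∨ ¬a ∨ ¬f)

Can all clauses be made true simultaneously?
No

No, the formula is not satisfiable.

No assignment of truth values to the variables can make all 32 clauses true simultaneously.

The formula is UNSAT (unsatisfiable).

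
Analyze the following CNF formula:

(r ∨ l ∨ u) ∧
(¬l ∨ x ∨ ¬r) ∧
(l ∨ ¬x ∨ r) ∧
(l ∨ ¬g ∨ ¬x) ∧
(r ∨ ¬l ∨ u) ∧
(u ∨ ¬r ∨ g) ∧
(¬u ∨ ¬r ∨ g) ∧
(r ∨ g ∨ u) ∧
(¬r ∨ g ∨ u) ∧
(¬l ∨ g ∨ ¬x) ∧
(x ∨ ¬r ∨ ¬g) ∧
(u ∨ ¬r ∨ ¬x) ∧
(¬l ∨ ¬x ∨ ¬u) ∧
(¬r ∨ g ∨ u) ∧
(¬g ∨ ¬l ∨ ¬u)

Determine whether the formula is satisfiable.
Yes

Yes, the formula is satisfiable.

One satisfying assignment is: r=False, g=False, x=False, u=True, l=False

Verification: With this assignment, all 15 clauses evaluate to true.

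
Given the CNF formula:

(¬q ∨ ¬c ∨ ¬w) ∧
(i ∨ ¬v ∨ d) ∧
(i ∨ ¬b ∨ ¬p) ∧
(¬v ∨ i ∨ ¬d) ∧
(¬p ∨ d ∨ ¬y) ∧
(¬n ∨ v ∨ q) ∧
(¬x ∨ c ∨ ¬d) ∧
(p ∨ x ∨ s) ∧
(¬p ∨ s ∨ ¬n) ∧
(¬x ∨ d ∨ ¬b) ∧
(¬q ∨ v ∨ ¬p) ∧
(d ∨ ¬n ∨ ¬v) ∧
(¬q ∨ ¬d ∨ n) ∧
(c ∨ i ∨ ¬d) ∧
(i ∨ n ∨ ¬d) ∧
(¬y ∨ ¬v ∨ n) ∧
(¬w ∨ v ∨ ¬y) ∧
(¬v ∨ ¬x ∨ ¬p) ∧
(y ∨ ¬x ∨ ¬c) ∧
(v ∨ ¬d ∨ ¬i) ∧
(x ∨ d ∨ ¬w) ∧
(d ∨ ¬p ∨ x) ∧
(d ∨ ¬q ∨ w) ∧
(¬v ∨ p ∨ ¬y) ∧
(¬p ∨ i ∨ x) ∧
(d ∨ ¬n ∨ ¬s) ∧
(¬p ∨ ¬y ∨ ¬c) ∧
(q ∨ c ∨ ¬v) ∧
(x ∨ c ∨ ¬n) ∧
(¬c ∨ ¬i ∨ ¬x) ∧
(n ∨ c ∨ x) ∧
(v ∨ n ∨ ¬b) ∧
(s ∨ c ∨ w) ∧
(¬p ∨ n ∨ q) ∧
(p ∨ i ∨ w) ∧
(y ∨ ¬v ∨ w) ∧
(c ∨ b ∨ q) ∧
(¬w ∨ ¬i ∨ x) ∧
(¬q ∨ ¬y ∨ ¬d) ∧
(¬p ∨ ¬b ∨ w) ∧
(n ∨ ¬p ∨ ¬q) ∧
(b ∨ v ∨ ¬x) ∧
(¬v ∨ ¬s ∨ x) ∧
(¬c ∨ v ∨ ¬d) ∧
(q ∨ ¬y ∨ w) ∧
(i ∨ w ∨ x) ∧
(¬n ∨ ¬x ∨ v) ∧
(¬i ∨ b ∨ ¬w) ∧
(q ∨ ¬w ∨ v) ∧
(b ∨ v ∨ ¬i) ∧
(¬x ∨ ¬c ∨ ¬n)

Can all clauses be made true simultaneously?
No

No, the formula is not satisfiable.

No assignment of truth values to the variables can make all 51 clauses true simultaneously.

The formula is UNSAT (unsatisfiable).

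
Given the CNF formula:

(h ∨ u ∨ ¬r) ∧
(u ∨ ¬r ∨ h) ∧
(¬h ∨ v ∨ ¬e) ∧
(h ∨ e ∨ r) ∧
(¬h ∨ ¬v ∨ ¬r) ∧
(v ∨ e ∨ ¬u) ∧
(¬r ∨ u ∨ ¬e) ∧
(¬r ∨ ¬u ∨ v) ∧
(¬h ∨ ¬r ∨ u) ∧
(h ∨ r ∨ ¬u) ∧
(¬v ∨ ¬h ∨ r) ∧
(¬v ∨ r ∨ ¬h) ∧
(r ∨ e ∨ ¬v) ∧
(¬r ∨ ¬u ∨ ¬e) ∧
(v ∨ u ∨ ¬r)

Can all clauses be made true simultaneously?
Yes

Yes, the formula is satisfiable.

One satisfying assignment is: v=False, e=False, u=False, h=True, r=False

Verification: With this assignment, all 15 clauses evaluate to true.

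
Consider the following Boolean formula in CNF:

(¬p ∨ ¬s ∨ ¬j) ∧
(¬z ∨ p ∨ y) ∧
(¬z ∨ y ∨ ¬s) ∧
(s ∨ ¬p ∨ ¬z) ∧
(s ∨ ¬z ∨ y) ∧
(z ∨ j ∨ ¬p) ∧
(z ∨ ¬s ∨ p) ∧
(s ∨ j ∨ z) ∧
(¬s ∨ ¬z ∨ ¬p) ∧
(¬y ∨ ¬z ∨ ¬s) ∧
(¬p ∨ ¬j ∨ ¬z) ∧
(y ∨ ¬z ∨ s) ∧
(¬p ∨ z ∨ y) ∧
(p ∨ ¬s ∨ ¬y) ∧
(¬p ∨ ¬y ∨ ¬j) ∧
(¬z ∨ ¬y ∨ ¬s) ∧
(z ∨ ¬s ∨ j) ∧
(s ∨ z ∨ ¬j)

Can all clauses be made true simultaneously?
Yes

Yes, the formula is satisfiable.

One satisfying assignment is: s=False, j=False, z=True, y=True, p=False

Verification: With this assignment, all 18 clauses evaluate to true.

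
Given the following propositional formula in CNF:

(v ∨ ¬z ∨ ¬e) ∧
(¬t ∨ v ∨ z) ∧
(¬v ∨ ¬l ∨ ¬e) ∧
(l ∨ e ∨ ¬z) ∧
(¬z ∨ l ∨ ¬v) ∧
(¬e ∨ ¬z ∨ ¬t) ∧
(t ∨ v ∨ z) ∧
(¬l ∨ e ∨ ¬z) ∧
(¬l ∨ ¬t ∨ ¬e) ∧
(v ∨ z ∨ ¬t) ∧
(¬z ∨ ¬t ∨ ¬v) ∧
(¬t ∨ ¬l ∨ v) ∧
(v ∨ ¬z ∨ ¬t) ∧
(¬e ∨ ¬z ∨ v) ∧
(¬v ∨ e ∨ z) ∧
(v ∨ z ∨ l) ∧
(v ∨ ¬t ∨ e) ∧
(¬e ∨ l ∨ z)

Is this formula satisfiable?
No

No, the formula is not satisfiable.

No assignment of truth values to the variables can make all 18 clauses true simultaneously.

The formula is UNSAT (unsatisfiable).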